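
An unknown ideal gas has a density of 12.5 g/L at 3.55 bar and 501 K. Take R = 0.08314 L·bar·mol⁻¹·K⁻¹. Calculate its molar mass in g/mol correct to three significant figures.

M ≈ 147 g/mol

ρ = PM/(RT) ⇒ M = ρRT/P = (12.5 × 0.08314 × 501.0) / 3.55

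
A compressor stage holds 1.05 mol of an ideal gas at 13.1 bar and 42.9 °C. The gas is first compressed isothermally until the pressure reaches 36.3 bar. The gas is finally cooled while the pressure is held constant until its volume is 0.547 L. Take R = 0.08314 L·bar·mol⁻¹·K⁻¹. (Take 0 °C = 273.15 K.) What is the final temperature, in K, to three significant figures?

T₃ ≈ 227 K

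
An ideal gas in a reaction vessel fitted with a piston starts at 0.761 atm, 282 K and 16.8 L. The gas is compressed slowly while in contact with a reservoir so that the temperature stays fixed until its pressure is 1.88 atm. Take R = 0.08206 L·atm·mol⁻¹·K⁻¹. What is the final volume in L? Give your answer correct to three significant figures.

V₂ ≈ 6.80 L

Isothermal, so P V is constant: T₂ = T₁; V₂ = V₁·(P₁/P₂) = 6.800 L.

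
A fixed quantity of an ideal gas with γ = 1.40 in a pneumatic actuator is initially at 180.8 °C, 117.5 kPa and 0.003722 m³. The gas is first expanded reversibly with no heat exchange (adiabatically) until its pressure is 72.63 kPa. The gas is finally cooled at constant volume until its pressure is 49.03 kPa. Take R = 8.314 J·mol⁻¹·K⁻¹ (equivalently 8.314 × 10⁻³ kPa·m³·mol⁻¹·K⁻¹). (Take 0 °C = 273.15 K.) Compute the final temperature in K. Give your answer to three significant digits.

T₃ ≈ 267 K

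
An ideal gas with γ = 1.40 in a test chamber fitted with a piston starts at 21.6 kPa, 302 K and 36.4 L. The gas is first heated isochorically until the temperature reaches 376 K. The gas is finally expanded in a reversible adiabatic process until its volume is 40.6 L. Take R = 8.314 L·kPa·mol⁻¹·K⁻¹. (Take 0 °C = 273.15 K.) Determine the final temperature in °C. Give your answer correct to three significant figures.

Isochoric, so P/T is constant: V₂ = V₁; P₂ = P₁·(T₂/T₁) = 26.89 kPa.
Adiabatic (γ = 1.40), T V^(γ−1) and P V^γ constant: T₃ = T₂·(V₂/V₃)^(γ−1) = 359.9 K; P₃ = P₂·(V₂/V₃)^γ = 23.08 kPa.

T₃ ≈ 86.8 °C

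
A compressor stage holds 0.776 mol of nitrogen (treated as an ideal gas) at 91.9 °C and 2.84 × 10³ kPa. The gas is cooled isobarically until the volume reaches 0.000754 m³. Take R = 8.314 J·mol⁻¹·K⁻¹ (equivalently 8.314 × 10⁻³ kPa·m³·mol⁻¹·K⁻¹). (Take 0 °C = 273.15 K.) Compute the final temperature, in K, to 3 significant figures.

Convert: T₁ = 365.0 K.
From PV = nRT: V₁ = nRT₁/P₁ = 0.0008293 m³.
Isobaric, so V/T is constant: P₂ = P₁; T₂ = T₁·(V₂/V₁) = 331.9 K.

T₂ ≈ 332 K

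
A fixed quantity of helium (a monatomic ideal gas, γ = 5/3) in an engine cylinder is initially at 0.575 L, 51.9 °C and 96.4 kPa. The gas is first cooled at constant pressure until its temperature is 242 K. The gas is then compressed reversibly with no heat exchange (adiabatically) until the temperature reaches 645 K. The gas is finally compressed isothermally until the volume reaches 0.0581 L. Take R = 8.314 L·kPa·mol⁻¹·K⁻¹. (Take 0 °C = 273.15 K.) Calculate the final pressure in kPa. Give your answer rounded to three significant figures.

Convert: T₁ = 325.0 K.
Isobaric, so V/T is constant: P₂ = P₁; V₂ = V₁·(T₂/T₁) = 0.4281 L.
Adiabatic (γ = 5/3), T V^(γ−1) and P V^γ constant: P₃ = P₂·(T₃/T₂)^(γ/(γ−1)) = 1118 kPa; V₃ = V₂·(T₂/T₃)^(1/(γ−1)) = 0.09838 L.
T constant ⇒ Boyle's law P V = const: T₄ = T₃; P₄ = P₃·(V₃/V₄) = 1893 kPa.

P₄ ≈ 1.89e+03 kPa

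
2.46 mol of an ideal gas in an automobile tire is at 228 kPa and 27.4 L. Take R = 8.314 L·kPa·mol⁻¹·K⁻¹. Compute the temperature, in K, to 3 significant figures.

T ≈ 305 K

PV = nRT ⇒ T = PV/(nR) = (228 × 27.4) / (2.46 × 8.314)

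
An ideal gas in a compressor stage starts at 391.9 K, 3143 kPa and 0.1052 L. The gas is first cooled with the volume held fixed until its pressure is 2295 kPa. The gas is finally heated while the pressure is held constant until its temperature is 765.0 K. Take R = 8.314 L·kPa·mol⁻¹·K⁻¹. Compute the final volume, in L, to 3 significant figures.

V constant ⇒ P ∝ T: V₂ = V₁; T₂ = T₁·(P₂/P₁) = 286.2 K.
P constant ⇒ V ∝ T: P₃ = P₂; V₃ = V₂·(T₃/T₂) = 0.2812 L.

V₃ ≈ 0.281 L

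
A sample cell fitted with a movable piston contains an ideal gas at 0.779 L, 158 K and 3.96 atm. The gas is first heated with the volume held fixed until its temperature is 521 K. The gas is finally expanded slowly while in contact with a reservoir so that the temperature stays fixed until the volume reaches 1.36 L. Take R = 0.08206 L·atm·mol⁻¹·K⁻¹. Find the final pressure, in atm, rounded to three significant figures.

Isochoric, so P/T is constant: V₂ = V₁; P₂ = P₁·(T₂/T₁) = 13.06 atm.
Isothermal, so P V is constant: T₃ = T₂; P₃ = P₂·(V₂/V₃) = 7.480 atm.

P₃ ≈ 7.48 atm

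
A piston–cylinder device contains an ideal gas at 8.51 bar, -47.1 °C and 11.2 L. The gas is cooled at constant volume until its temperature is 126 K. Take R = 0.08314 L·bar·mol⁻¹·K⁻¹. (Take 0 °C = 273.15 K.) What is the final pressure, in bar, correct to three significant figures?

P₂ ≈ 4.74 bar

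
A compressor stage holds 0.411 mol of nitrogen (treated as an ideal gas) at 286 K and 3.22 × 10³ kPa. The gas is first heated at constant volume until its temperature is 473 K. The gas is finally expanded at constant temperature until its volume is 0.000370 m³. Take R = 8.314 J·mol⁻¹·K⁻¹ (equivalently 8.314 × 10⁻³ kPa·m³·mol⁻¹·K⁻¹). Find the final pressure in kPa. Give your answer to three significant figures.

From PV = nRT: V₁ = nRT₁/P₁ = 0.0003035 m³.
V constant ⇒ P ∝ T: V₂ = V₁; P₂ = P₁·(T₂/T₁) = 5325 kPa.
Isothermal, so P V is constant: T₃ = T₂; P₃ = P₂·(V₂/V₃) = 4368 kPa.

P₃ ≈ 4.37e+03 kPa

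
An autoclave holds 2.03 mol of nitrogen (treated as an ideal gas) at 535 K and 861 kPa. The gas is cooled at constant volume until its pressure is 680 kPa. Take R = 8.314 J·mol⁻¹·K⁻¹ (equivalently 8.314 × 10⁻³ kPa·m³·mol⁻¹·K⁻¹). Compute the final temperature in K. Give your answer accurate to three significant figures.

T₂ ≈ 423 K

From PV = nRT: V₁ = nRT₁/P₁ = 0.01049 m³.
Isochoric, so P/T is constant: V₂ = V₁; T₂ = T₁·(P₂/P₁) = 422.5 K.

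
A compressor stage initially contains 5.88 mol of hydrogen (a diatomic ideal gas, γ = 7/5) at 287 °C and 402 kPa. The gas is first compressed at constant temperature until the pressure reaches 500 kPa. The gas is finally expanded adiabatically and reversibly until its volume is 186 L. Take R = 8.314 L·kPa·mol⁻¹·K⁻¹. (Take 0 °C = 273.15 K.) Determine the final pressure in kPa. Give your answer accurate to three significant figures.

Convert: T₁ = 560.1 K.
From PV = nRT: V₁ = nRT₁/P₁ = 68.12 L.
T constant ⇒ Boyle's law P V = const: T₂ = T₁; V₂ = V₁·(P₁/P₂) = 54.77 L.
Reversible adiabatic, γ = 7/5: T₃ = T₂·(V₂/V₃)^(γ−1) = 343.5 K; P₃ = P₂·(V₂/V₃)^γ = 90.28 kPa.

P₃ ≈ 90.3 kPa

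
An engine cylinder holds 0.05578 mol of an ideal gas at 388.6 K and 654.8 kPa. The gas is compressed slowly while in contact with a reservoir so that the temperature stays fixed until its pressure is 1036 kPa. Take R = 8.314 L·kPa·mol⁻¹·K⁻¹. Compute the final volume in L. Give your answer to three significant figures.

V₂ ≈ 0.174 L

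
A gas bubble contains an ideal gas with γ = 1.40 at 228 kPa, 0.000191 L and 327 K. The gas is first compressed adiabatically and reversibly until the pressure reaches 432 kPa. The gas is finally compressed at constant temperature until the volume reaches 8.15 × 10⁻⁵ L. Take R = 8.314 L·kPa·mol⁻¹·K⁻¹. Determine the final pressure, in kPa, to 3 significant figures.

P₃ ≈ 641 kPa

Adiabatic (γ = 1.40), T V^(γ−1) and P V^γ constant: T₂ = T₁·(P₂/P₁)^((γ−1)/γ) = 392.5 K; V₂ = V₁·(P₁/P₂)^(1/γ) = 0.0001210 L.
T constant ⇒ Boyle's law P V = const: T₃ = T₂; P₃ = P₂·(V₂/V₃) = 641.4 kPa.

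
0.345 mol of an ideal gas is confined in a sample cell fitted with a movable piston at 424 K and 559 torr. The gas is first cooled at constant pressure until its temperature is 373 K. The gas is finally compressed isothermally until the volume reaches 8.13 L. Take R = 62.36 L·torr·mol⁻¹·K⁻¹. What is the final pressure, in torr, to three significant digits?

From PV = nRT: V₁ = nRT₁/P₁ = 16.32 L.
Isobaric, so V/T is constant: P₂ = P₁; V₂ = V₁·(T₂/T₁) = 14.36 L.
T constant ⇒ Boyle's law P V = const: T₃ = T₂; P₃ = P₂·(V₂/V₃) = 987.1 torr.

P₃ ≈ 987 torr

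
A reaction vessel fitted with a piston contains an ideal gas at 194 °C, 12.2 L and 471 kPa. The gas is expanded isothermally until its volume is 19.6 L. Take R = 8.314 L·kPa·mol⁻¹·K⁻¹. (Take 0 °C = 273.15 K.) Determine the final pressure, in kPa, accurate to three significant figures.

Convert: T₁ = 467.1 K.
Isothermal, so P V is constant: T₂ = T₁; P₂ = P₁·(V₁/V₂) = 293.2 kPa.

P₂ ≈ 293 kPa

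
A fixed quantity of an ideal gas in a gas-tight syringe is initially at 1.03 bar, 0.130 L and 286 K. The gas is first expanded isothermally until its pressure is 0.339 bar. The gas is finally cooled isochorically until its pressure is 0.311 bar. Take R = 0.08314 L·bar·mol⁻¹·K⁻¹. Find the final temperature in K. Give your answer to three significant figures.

Isothermal, so P V is constant: T₂ = T₁; V₂ = V₁·(P₁/P₂) = 0.3950 L.
Isochoric, so P/T is constant: V₃ = V₂; T₃ = T₂·(P₃/P₂) = 262.4 K.

T₃ ≈ 262 K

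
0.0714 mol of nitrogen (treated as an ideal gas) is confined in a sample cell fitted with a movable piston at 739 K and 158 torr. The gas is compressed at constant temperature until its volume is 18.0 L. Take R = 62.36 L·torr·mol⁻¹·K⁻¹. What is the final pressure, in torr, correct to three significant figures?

P₂ ≈ 183 torr

From PV = nRT: V₁ = nRT₁/P₁ = 20.83 L.
Isothermal, so P V is constant: T₂ = T₁; P₂ = P₁·(V₁/V₂) = 182.8 torr.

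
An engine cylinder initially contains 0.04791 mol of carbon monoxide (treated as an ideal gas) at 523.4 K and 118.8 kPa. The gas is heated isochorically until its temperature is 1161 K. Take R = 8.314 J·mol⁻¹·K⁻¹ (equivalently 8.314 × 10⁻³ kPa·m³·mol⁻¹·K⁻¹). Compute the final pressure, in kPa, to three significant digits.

From PV = nRT: V₁ = nRT₁/P₁ = 0.001755 m³.
V constant ⇒ P ∝ T: V₂ = V₁; P₂ = P₁·(T₂/T₁) = 263.5 kPa.

P₂ ≈ 264 kPa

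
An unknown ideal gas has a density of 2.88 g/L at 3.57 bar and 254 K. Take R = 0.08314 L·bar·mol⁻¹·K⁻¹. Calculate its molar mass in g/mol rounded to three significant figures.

ρ = PM/(RT) ⇒ M = ρRT/P = (2.88 × 0.08314 × 254.0) / 3.57

M ≈ 17.0 g/mol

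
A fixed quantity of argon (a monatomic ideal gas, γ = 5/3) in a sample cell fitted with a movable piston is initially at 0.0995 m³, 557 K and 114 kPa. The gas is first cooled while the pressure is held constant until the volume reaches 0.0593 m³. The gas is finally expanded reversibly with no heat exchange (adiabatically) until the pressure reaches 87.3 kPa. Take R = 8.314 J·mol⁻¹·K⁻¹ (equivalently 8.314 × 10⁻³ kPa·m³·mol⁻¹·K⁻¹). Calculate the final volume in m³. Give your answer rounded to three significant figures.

V₃ ≈ 0.0696 m³

Isobaric, so V/T is constant: P₂ = P₁; T₂ = T₁·(V₂/V₁) = 332.0 K.
Reversible adiabatic, γ = 5/3: T₃ = T₂·(P₃/P₂)^((γ−1)/γ) = 298.4 K; V₃ = V₂·(P₂/P₃)^(1/γ) = 0.06960 m³.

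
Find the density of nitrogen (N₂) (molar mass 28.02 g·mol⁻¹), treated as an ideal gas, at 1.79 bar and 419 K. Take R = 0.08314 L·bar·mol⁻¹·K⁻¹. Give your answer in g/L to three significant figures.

ρ = PM/(RT) = (1.79 × 28.02) / (0.08314 × 419.0)

ρ ≈ 1.44 g/L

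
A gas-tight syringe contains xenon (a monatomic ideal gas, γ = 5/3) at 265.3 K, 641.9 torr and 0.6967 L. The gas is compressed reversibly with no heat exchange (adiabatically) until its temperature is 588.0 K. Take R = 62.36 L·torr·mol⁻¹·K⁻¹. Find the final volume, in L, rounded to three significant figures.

Adiabatic (γ = 5/3), T V^(γ−1) and P V^γ constant: P₂ = P₁·(T₂/T₁)^(γ/(γ−1)) = 4694 torr; V₂ = V₁·(T₁/T₂)^(1/(γ−1)) = 0.2111 L.

V₂ ≈ 0.211 L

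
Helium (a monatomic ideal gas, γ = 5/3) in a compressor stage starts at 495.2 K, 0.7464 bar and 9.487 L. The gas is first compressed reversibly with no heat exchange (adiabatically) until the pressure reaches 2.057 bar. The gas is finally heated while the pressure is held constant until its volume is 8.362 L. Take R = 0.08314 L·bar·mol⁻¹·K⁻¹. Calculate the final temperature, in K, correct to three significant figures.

Adiabatic (γ = 5/3), T V^(γ−1) and P V^γ constant: T₂ = T₁·(P₂/P₁)^((γ−1)/γ) = 742.8 K; V₂ = V₁·(P₁/P₂)^(1/γ) = 5.164 L.
P constant ⇒ V ∝ T: P₃ = P₂; T₃ = T₂·(V₃/V₂) = 1203 K.

T₃ ≈ 1.20e+03 K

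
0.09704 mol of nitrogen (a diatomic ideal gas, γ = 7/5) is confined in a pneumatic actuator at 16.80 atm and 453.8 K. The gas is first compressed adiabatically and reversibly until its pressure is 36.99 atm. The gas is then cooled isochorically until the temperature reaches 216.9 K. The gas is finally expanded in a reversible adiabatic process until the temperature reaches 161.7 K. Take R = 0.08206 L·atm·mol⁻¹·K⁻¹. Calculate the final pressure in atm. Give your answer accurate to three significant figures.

P₄ ≈ 5.05 atm

From PV = nRT: V₁ = nRT₁/P₁ = 0.2151 L.
Adiabatic (γ = 7/5), T V^(γ−1) and P V^γ constant: T₂ = T₁·(P₂/P₁)^((γ−1)/γ) = 568.6 K; V₂ = V₁·(P₁/P₂)^(1/γ) = 0.1224 L.
V constant ⇒ P ∝ T: V₃ = V₂; P₃ = P₂·(T₃/T₂) = 14.11 atm.
Adiabatic (γ = 7/5), T V^(γ−1) and P V^γ constant: P₄ = P₃·(T₄/T₃)^(γ/(γ−1)) = 5.048 atm; V₄ = V₃·(T₃/T₄)^(1/(γ−1)) = 0.2551 L.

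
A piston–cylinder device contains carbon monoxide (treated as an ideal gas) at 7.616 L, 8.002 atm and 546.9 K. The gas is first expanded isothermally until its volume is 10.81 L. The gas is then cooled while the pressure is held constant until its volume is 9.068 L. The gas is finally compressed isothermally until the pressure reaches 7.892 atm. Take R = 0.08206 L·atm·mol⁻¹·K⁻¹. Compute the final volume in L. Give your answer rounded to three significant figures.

Isothermal, so P V is constant: T₂ = T₁; P₂ = P₁·(V₁/V₂) = 5.638 atm.
Isobaric, so V/T is constant: P₃ = P₂; T₃ = T₂·(V₃/V₂) = 458.8 K.
T constant ⇒ Boyle's law P V = const: T₄ = T₃; V₄ = V₃·(P₃/P₄) = 6.478 L.

V₄ ≈ 6.48 L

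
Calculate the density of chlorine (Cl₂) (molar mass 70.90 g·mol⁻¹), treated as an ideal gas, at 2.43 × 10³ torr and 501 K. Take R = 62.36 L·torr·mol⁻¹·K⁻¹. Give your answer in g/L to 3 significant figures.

ρ = PM/(RT) = (2.43e+03 × 70.90) / (62.36 × 501.0)

ρ ≈ 5.51 g/L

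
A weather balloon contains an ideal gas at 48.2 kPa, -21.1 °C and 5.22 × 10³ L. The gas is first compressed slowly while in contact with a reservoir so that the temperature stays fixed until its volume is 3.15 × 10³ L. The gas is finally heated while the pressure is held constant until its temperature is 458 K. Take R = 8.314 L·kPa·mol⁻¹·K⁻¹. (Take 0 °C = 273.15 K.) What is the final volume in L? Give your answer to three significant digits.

V₃ ≈ 5.72e+03 L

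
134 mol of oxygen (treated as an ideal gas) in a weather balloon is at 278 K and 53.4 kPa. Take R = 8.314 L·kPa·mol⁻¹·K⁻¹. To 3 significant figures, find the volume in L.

V ≈ 5.80e+03 L

PV = nRT ⇒ V = nRT/P = (134 × 8.314 × 278) / 53.4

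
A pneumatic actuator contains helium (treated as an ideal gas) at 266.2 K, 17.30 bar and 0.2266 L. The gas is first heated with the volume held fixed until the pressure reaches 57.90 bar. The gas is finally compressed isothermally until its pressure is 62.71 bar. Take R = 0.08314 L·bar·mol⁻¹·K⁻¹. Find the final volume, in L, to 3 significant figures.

V₃ ≈ 0.209 L

Isochoric, so P/T is constant: V₂ = V₁; T₂ = T₁·(P₂/P₁) = 890.9 K.
T constant ⇒ Boyle's law P V = const: T₃ = T₂; V₃ = V₂·(P₂/P₃) = 0.2092 L.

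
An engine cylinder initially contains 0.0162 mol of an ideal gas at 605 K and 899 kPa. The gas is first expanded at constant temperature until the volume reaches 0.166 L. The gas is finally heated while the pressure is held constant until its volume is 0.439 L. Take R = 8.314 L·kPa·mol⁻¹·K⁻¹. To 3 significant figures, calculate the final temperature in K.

From PV = nRT: V₁ = nRT₁/P₁ = 0.09064 L.
Isothermal, so P V is constant: T₂ = T₁; P₂ = P₁·(V₁/V₂) = 490.9 kPa.
Isobaric, so V/T is constant: P₃ = P₂; T₃ = T₂·(V₃/V₂) = 1600 K.

T₃ ≈ 1.60e+03 K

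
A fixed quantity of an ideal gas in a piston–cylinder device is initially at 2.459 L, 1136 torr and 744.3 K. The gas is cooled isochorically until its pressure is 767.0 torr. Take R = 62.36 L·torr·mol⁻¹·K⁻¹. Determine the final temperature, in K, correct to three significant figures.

Isochoric, so P/T is constant: V₂ = V₁; T₂ = T₁·(P₂/P₁) = 502.5 K.

T₂ ≈ 503 K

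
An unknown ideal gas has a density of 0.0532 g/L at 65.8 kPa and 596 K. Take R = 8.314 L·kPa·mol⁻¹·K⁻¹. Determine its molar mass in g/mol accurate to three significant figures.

M ≈ 4.01 g/mol

ρ = PM/(RT) ⇒ M = ρRT/P = (0.0532 × 8.314 × 596.0) / 65.8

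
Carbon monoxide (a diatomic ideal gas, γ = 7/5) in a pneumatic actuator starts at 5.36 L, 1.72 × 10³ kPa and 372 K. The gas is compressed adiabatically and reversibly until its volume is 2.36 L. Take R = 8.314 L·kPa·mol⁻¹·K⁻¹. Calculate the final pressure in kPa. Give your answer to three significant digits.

Adiabatic (γ = 7/5), T V^(γ−1) and P V^γ constant: T₂ = T₁·(V₁/V₂)^(γ−1) = 516.5 K; P₂ = P₁·(V₁/V₂)^γ = 5424 kPa.

P₂ ≈ 5.42e+03 kPa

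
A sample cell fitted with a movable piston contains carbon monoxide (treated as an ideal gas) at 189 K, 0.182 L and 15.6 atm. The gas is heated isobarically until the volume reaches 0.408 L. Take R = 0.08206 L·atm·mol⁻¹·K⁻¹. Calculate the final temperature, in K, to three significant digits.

P constant ⇒ V ∝ T: P₂ = P₁; T₂ = T₁·(V₂/V₁) = 423.7 K.

T₂ ≈ 424 K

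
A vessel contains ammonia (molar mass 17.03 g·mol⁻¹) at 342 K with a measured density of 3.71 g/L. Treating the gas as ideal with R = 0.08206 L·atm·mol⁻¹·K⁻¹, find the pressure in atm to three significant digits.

ρ = PM/(RT) ⇒ P = ρRT/M = (3.71 × 0.08206 × 342.0) / 17.03

P ≈ 6.11 atm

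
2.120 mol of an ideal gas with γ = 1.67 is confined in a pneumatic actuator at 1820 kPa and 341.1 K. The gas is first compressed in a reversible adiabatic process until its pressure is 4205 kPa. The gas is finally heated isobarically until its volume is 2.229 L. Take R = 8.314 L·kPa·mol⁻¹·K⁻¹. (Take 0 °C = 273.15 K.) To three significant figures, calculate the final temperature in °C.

T₃ ≈ 259 °C

From PV = nRT: V₁ = nRT₁/P₁ = 3.303 L.
Adiabatic (γ = 1.67), T V^(γ−1) and P V^γ constant: T₂ = T₁·(P₂/P₁)^((γ−1)/γ) = 477.3 K; V₂ = V₁·(P₁/P₂)^(1/γ) = 2.001 L.
Isobaric, so V/T is constant: P₃ = P₂; T₃ = T₂·(V₃/V₂) = 531.8 K.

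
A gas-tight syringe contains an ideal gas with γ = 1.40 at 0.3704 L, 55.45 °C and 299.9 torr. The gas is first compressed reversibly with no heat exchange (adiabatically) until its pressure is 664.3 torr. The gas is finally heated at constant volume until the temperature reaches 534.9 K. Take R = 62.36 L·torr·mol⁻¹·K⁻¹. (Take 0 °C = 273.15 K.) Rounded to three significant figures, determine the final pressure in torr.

P₃ ≈ 862 torr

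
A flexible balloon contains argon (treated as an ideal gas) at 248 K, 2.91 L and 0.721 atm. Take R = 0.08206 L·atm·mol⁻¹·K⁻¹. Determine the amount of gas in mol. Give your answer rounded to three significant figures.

PV = nRT ⇒ n = PV/(RT) = (0.721 × 2.91) / (0.08206 × 248)

n ≈ 0.103 mol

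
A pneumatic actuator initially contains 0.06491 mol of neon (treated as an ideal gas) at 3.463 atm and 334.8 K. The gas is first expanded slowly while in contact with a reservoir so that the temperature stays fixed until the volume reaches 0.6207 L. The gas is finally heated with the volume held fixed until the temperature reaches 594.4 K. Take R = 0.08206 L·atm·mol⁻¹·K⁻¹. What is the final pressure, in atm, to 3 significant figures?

From PV = nRT: V₁ = nRT₁/P₁ = 0.5150 L.
Isothermal, so P V is constant: T₂ = T₁; P₂ = P₁·(V₁/V₂) = 2.873 atm.
V constant ⇒ P ∝ T: V₃ = V₂; P₃ = P₂·(T₃/T₂) = 5.101 atm.

P₃ ≈ 5.10 atm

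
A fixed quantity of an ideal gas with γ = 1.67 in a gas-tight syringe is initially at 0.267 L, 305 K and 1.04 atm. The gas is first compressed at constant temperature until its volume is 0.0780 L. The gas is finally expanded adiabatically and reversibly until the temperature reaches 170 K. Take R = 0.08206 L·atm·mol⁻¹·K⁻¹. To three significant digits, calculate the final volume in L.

V₃ ≈ 0.187 L

Isothermal, so P V is constant: T₂ = T₁; P₂ = P₁·(V₁/V₂) = 3.560 atm.
Reversible adiabatic, γ = 1.67: P₃ = P₂·(T₃/T₂)^(γ/(γ−1)) = 0.8293 atm; V₃ = V₂·(T₂/T₃)^(1/(γ−1)) = 0.1866 L.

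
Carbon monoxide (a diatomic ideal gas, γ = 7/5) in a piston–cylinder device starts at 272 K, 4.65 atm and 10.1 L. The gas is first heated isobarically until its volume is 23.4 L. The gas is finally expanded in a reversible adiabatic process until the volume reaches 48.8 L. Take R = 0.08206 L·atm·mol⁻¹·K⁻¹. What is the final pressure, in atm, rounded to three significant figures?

Isobaric, so V/T is constant: P₂ = P₁; T₂ = T₁·(V₂/V₁) = 630.2 K.
Adiabatic (γ = 7/5), T V^(γ−1) and P V^γ constant: T₃ = T₂·(V₂/V₃)^(γ−1) = 469.7 K; P₃ = P₂·(V₂/V₃)^γ = 1.662 atm.

P₃ ≈ 1.66 atm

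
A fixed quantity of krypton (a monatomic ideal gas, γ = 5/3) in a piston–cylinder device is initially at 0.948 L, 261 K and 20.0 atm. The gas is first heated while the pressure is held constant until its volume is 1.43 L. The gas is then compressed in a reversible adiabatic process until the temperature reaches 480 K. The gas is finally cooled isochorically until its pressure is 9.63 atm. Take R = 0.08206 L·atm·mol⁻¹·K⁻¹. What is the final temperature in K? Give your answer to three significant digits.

P constant ⇒ V ∝ T: P₂ = P₁; T₂ = T₁·(V₂/V₁) = 393.7 K.
Reversible adiabatic, γ = 5/3: P₃ = P₂·(T₃/T₂)^(γ/(γ−1)) = 32.83 atm; V₃ = V₂·(T₂/T₃)^(1/(γ−1)) = 1.062 L.
Isochoric, so P/T is constant: V₄ = V₃; T₄ = T₃·(P₄/P₃) = 140.8 K.

T₄ ≈ 141 K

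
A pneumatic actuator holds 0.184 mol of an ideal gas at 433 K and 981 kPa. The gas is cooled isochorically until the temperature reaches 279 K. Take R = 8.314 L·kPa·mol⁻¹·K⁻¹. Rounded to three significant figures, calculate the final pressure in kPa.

From PV = nRT: V₁ = nRT₁/P₁ = 0.6752 L.
Isochoric, so P/T is constant: V₂ = V₁; P₂ = P₁·(T₂/T₁) = 632.1 kPa.

P₂ ≈ 632 kPa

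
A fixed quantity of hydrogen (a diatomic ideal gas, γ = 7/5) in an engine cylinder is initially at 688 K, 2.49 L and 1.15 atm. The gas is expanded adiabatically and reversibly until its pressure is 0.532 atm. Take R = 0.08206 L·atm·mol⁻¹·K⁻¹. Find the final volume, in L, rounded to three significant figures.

Reversible adiabatic, γ = 7/5: T₂ = T₁·(P₂/P₁)^((γ−1)/γ) = 552.0 K; V₂ = V₁·(P₁/P₂)^(1/γ) = 4.318 L.

V₂ ≈ 4.32 L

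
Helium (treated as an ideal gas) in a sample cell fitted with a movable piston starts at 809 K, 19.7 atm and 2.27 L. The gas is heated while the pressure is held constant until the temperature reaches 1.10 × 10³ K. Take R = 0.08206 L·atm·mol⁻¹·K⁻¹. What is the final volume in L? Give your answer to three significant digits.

V₂ ≈ 3.09 L

P constant ⇒ V ∝ T: P₂ = P₁; V₂ = V₁·(T₂/T₁) = 3.087 L.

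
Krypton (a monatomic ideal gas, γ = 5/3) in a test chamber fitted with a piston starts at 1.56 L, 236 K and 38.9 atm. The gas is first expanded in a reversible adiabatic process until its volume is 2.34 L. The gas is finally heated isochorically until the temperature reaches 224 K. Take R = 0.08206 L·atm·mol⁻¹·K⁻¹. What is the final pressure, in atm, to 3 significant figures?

Reversible adiabatic, γ = 5/3: T₂ = T₁·(V₁/V₂)^(γ−1) = 180.1 K; P₂ = P₁·(V₁/V₂)^γ = 19.79 atm.
Isochoric, so P/T is constant: V₃ = V₂; P₃ = P₂·(T₃/T₂) = 24.61 atm.

P₃ ≈ 24.6 atm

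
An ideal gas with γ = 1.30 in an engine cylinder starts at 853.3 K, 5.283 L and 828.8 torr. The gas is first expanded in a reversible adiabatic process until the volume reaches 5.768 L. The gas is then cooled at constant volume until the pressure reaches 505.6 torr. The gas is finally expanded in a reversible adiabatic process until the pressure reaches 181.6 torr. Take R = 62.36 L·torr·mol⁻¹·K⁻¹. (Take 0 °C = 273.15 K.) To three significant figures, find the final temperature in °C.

T₄ ≈ 176 °C

Reversible adiabatic, γ = 1.30: T₂ = T₁·(V₁/V₂)^(γ−1) = 831.1 K; P₂ = P₁·(V₁/V₂)^γ = 739.4 torr.
Isochoric, so P/T is constant: V₃ = V₂; T₃ = T₂·(P₃/P₂) = 568.3 K.
Adiabatic (γ = 1.30), T V^(γ−1) and P V^γ constant: T₄ = T₃·(P₄/P₃)^((γ−1)/γ) = 448.7 K; V₄ = V₃·(P₃/P₄)^(1/γ) = 12.68 L.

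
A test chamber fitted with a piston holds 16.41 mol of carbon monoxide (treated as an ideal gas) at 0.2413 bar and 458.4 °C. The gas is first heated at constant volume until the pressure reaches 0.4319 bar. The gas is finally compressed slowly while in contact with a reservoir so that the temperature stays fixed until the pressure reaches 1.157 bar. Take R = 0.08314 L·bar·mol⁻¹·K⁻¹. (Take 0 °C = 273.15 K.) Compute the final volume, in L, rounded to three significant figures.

Convert: T₁ = 731.5 K.
From PV = nRT: V₁ = nRT₁/P₁ = 4136 L.
Isochoric, so P/T is constant: V₂ = V₁; T₂ = T₁·(P₂/P₁) = 1309 K.
T constant ⇒ Boyle's law P V = const: T₃ = T₂; V₃ = V₂·(P₂/P₃) = 1544 L.

V₃ ≈ 1.54e+03 L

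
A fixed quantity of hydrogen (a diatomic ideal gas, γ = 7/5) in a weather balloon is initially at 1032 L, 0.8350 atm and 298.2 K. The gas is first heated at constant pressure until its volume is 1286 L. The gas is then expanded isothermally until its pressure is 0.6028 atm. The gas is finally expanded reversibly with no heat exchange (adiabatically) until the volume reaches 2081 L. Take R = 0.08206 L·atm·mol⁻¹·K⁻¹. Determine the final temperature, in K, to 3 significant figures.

T₄ ≈ 349 K

P constant ⇒ V ∝ T: P₂ = P₁; T₂ = T₁·(V₂/V₁) = 371.6 K.
Isothermal, so P V is constant: T₃ = T₂; V₃ = V₂·(P₂/P₃) = 1781 L.
Adiabatic (γ = 7/5), T V^(γ−1) and P V^γ constant: T₄ = T₃·(V₃/V₄)^(γ−1) = 349.2 K; P₄ = P₃·(V₃/V₄)^γ = 0.4849 atm.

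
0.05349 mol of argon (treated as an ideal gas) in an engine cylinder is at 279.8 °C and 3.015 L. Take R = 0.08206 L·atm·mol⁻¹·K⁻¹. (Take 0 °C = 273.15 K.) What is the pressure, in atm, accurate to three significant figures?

Convert: T = 552.95 K.
PV = nRT ⇒ P = nRT/V = (0.05349 × 0.08206 × 552.95) / 3.015

P ≈ 0.805 atm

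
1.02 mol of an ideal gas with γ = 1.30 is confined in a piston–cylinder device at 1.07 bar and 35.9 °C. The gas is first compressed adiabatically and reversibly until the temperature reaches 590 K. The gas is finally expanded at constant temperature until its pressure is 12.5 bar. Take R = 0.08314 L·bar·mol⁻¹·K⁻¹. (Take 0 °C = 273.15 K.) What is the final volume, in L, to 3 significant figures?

Convert: T₁ = 309.0 K.
From PV = nRT: V₁ = nRT₁/P₁ = 24.49 L.
Adiabatic (γ = 1.30), T V^(γ−1) and P V^γ constant: P₂ = P₁·(T₂/T₁)^(γ/(γ−1)) = 17.63 bar; V₂ = V₁·(T₁/T₂)^(1/(γ−1)) = 2.838 L.
Isothermal, so P V is constant: T₃ = T₂; V₃ = V₂·(P₂/P₃) = 4.003 L.

V₃ ≈ 4.00 L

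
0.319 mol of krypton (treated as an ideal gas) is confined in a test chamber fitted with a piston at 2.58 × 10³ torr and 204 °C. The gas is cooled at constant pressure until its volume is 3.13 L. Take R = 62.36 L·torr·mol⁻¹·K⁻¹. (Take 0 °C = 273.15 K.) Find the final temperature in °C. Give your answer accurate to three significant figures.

T₂ ≈ 133 °C

Convert: T₁ = 477.1 K.
From PV = nRT: V₁ = nRT₁/P₁ = 3.679 L.
P constant ⇒ V ∝ T: P₂ = P₁; T₂ = T₁·(V₂/V₁) = 405.9 K.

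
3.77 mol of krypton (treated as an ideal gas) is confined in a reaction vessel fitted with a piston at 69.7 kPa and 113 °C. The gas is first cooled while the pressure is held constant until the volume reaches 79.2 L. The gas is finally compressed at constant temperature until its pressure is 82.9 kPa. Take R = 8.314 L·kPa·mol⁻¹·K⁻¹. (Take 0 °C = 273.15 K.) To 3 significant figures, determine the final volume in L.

V₃ ≈ 66.6 L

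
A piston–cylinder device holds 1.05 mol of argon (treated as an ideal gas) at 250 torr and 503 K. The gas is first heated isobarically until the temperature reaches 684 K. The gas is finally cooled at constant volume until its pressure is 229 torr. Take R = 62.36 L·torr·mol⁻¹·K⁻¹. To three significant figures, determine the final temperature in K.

T₃ ≈ 627 K

From PV = nRT: V₁ = nRT₁/P₁ = 131.7 L.
P constant ⇒ V ∝ T: P₂ = P₁; V₂ = V₁·(T₂/T₁) = 179.1 L.
V constant ⇒ P ∝ T: V₃ = V₂; T₃ = T₂·(P₃/P₂) = 626.5 K.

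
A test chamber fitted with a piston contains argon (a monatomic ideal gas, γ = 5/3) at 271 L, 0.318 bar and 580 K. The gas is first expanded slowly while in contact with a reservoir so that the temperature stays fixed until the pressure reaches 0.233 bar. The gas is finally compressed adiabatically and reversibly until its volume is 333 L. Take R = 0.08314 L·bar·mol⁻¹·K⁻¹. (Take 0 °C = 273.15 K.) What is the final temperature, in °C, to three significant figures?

T₃ ≈ 349 °C

T constant ⇒ Boyle's law P V = const: T₂ = T₁; V₂ = V₁·(P₁/P₂) = 369.9 L.
Reversible adiabatic, γ = 5/3: T₃ = T₂·(V₂/V₃)^(γ−1) = 622.1 K; P₃ = P₂·(V₂/V₃)^γ = 0.2776 bar.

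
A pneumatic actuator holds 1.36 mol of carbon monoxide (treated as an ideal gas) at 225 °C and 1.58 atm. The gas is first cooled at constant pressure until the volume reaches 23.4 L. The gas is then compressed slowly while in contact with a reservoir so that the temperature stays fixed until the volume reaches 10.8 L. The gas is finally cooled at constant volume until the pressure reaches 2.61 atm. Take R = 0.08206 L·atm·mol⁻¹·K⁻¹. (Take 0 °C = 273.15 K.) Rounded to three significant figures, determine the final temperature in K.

T₄ ≈ 253 K

Convert: T₁ = 498.1 K.
From PV = nRT: V₁ = nRT₁/P₁ = 35.19 L.
Isobaric, so V/T is constant: P₂ = P₁; T₂ = T₁·(V₂/V₁) = 331.3 K.
Isothermal, so P V is constant: T₃ = T₂; P₃ = P₂·(V₂/V₃) = 3.423 atm.
Isochoric, so P/T is constant: V₄ = V₃; T₄ = T₃·(P₄/P₃) = 252.6 K.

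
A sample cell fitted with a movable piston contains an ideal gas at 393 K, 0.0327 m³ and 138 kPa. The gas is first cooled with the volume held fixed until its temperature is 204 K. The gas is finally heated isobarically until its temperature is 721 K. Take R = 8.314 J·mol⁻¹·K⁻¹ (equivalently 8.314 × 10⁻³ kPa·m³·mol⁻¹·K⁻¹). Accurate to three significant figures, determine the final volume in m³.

V₃ ≈ 0.116 m³

Isochoric, so P/T is constant: V₂ = V₁; P₂ = P₁·(T₂/T₁) = 71.63 kPa.
P constant ⇒ V ∝ T: P₃ = P₂; V₃ = V₂·(T₃/T₂) = 0.1156 m³.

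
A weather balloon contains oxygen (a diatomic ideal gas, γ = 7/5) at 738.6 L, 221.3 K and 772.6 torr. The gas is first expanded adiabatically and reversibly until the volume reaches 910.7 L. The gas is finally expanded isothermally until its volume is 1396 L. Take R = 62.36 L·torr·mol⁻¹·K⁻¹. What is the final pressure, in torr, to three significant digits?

Adiabatic (γ = 7/5), T V^(γ−1) and P V^γ constant: T₂ = T₁·(V₁/V₂)^(γ−1) = 203.5 K; P₂ = P₁·(V₁/V₂)^γ = 576.2 torr.
T constant ⇒ Boyle's law P V = const: T₃ = T₂; P₃ = P₂·(V₂/V₃) = 375.9 torr.

P₃ ≈ 376 torr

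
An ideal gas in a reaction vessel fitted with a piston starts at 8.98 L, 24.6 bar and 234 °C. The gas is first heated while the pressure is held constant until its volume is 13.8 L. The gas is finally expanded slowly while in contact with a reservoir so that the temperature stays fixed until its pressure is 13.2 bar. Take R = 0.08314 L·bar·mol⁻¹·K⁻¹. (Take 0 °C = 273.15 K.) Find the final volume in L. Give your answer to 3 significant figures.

V₃ ≈ 25.7 L

Convert: T₁ = 507.1 K.
P constant ⇒ V ∝ T: P₂ = P₁; T₂ = T₁·(V₂/V₁) = 779.4 K.
Isothermal, so P V is constant: T₃ = T₂; V₃ = V₂·(P₂/P₃) = 25.72 L.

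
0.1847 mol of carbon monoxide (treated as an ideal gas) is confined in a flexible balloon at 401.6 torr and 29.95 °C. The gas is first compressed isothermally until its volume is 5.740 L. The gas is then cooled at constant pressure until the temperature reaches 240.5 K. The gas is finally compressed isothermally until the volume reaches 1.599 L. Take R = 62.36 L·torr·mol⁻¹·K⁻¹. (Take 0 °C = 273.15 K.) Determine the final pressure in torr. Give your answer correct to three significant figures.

Convert: T₁ = 303.1 K.
From PV = nRT: V₁ = nRT₁/P₁ = 8.693 L.
Isothermal, so P V is constant: T₂ = T₁; P₂ = P₁·(V₁/V₂) = 608.2 torr.
P constant ⇒ V ∝ T: P₃ = P₂; V₃ = V₂·(T₃/T₂) = 4.555 L.
T constant ⇒ Boyle's law P V = const: T₄ = T₃; P₄ = P₃·(V₃/V₄) = 1732 torr.

P₄ ≈ 1.73e+03 torr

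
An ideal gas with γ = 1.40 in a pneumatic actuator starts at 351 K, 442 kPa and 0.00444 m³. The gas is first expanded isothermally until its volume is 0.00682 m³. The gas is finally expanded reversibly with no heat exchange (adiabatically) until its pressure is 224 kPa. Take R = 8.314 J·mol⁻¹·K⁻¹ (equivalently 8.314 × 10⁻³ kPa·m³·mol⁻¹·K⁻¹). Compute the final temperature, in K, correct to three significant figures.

T constant ⇒ Boyle's law P V = const: T₂ = T₁; P₂ = P₁·(V₁/V₂) = 287.8 kPa.
Reversible adiabatic, γ = 1.40: T₃ = T₂·(P₃/P₂)^((γ−1)/γ) = 326.8 K; V₃ = V₂·(P₂/P₃)^(1/γ) = 0.008156 m³.

T₃ ≈ 327 K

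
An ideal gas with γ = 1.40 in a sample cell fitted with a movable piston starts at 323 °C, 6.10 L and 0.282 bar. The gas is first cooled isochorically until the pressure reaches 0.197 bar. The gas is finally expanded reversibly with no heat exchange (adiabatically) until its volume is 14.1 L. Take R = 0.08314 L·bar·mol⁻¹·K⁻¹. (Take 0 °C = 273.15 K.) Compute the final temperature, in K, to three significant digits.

T₃ ≈ 298 K

Convert: T₁ = 596.1 K.
V constant ⇒ P ∝ T: V₂ = V₁; T₂ = T₁·(P₂/P₁) = 416.5 K.
Adiabatic (γ = 1.40), T V^(γ−1) and P V^γ constant: T₃ = T₂·(V₂/V₃)^(γ−1) = 297.9 K; P₃ = P₂·(V₂/V₃)^γ = 0.06096 bar.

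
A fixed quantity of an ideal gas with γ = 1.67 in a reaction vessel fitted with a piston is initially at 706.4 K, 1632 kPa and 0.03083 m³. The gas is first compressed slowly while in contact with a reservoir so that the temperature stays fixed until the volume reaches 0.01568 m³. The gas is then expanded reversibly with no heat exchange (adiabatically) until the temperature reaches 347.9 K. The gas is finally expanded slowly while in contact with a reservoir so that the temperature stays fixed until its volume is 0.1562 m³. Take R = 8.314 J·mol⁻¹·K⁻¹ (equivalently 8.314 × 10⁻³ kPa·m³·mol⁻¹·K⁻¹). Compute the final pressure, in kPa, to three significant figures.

T constant ⇒ Boyle's law P V = const: T₂ = T₁; P₂ = P₁·(V₁/V₂) = 3209 kPa.
Adiabatic (γ = 1.67), T V^(γ−1) and P V^γ constant: P₃ = P₂·(T₃/T₂)^(γ/(γ−1)) = 549.1 kPa; V₃ = V₂·(T₂/T₃)^(1/(γ−1)) = 0.04513 m³.
Isothermal, so P V is constant: T₄ = T₃; P₄ = P₃·(V₃/V₄) = 158.6 kPa.

P₄ ≈ 159 kPa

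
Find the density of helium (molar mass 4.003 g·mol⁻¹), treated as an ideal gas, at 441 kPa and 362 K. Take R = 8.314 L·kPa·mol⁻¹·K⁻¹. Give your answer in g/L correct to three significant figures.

ρ ≈ 0.587 g/L

ρ = PM/(RT) = (441 × 4.003) / (8.314 × 362.0)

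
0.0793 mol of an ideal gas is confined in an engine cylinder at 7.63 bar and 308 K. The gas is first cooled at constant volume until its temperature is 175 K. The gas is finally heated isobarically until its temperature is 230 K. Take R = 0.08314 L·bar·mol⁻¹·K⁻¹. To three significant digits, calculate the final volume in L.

V₃ ≈ 0.350 L

From PV = nRT: V₁ = nRT₁/P₁ = 0.2661 L.
V constant ⇒ P ∝ T: V₂ = V₁; P₂ = P₁·(T₂/T₁) = 4.335 bar.
Isobaric, so V/T is constant: P₃ = P₂; V₃ = V₂·(T₃/T₂) = 0.3498 L.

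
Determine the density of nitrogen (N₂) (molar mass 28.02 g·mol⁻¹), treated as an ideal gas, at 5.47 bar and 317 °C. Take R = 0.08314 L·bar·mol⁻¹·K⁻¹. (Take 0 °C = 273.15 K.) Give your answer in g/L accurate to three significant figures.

ρ ≈ 3.12 g/L

ρ = PM/(RT) = (5.47 × 28.02) / (0.08314 × 590.1)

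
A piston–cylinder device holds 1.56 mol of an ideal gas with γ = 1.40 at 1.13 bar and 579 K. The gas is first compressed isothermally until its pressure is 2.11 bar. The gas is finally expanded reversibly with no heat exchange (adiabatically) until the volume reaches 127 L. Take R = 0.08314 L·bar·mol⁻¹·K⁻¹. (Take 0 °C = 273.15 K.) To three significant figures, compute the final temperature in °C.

T₃ ≈ 74.9 °C

From PV = nRT: V₁ = nRT₁/P₁ = 66.46 L.
Isothermal, so P V is constant: T₂ = T₁; V₂ = V₁·(P₁/P₂) = 35.59 L.
Adiabatic (γ = 1.40), T V^(γ−1) and P V^γ constant: T₃ = T₂·(V₂/V₃)^(γ−1) = 348.1 K; P₃ = P₂·(V₂/V₃)^γ = 0.3555 bar.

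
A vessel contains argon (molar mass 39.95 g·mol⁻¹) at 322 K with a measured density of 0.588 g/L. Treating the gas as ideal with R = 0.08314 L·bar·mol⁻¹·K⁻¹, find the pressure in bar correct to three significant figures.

P ≈ 0.394 bar

ρ = PM/(RT) ⇒ P = ρRT/M = (0.588 × 0.08314 × 322.0) / 39.95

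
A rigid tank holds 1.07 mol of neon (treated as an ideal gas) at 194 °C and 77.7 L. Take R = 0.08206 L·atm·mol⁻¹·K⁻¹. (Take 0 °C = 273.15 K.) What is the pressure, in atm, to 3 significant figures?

P ≈ 0.528 atm

Convert: T = 467.15 K.
PV = nRT ⇒ P = nRT/V = (1.07 × 0.08206 × 467.15) / 77.7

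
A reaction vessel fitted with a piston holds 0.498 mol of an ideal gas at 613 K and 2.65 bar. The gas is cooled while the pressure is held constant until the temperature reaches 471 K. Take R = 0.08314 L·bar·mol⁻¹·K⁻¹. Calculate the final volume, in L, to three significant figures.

From PV = nRT: V₁ = nRT₁/P₁ = 9.578 L.
P constant ⇒ V ∝ T: P₂ = P₁; V₂ = V₁·(T₂/T₁) = 7.359 L.

V₂ ≈ 7.36 L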